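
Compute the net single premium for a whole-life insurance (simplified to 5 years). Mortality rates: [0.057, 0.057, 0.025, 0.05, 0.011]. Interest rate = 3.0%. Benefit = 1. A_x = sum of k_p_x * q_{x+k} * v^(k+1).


v = 0.970874
Year 0: k_p_x=1.0, q=0.057, term=0.05534
Year 1: k_p_x=0.943, q=0.057, term=0.050665
Year 2: k_p_x=0.889249, q=0.025, term=0.020345
Year 3: k_p_x=0.867018, q=0.05, term=0.038517
Year 4: k_p_x=0.823667, q=0.011, term=0.007816
A_x = 0.1727


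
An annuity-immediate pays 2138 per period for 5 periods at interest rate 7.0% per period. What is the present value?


PV = PMT * (1 - (1+i)^(-n)) / i
= 2138 * (1 - (1+0.07)^(-5)) / 0.07
= 2138 * (1 - 0.712986) / 0.07
= 2138 * 4.100197
= 8766.2221


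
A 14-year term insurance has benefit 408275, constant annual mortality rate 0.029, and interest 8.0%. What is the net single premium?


NSP = benefit * sum_{k=0}^{n-1} k_p_x * q * v^(k+1)
With constant q=0.029, v=0.925926
Sum = 0.206061
NSP = 408275 * 0.206061
= 84129.5553


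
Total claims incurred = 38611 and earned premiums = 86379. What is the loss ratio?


Loss ratio = claims / premiums
= 38611 / 86379
= 0.447


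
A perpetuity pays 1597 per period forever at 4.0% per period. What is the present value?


PV = PMT / i
= 1597 / 0.04
= 39925.0


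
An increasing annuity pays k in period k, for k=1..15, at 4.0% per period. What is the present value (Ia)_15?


(Ia)_n = sum_{k=1}^{n} k * v^k, v = 1/(1+i)
v = 0.961538
Sum computed term by term:
(Ia)_15 = 80.8539


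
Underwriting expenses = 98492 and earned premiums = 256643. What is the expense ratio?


Expense ratio = expenses / premiums
= 98492 / 256643
= 0.3838


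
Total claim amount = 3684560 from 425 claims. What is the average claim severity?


severity = total / number
= 3684560 / 425
= 8669.5529


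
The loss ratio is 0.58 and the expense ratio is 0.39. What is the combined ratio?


Combined ratio = loss ratio + expense ratio
= 0.58 + 0.39
= 0.97


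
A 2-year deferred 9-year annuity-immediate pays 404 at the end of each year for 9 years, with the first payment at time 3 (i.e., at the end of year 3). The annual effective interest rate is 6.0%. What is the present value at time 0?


PV at time 2 of the 9-year annuity-immediate:
a_n = 404 * (1-(1+0.06)^(-9))/0.06 = 2747.8837
Discount back 2 years to time 0:
PV = 2747.8837 * (1+0.06)^(-2)
= 2747.8837 * 0.889996
= 2445.6067


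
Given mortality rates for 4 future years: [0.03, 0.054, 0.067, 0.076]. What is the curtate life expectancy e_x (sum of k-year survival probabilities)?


e_x = sum_{k=1}^{n} k_p_x
k_p_x values:
  1_p_x = 0.97
  2_p_x = 0.91762
  3_p_x = 0.856139
  4_p_x = 0.791073
e_x = 3.5348


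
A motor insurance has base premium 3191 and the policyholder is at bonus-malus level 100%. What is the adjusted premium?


adjusted = base * BM_level / 100
= 3191 * 100 / 100
= 3191 * 1.0
= 3191.0


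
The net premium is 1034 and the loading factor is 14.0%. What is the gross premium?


Gross = net * (1 + loading)
= 1034 * (1 + 0.14)
= 1034 * 1.14
= 1178.76


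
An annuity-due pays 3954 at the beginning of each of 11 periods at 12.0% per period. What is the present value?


PV_due = PMT * (1-(1+i)^(-n))/i * (1+i)
PV_immediate = 23477.6624
PV_due = 23477.6624 * 1.12
= 26294.9819


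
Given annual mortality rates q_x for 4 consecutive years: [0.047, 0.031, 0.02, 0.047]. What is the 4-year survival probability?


p_k = 1 - q_k for each year
Survival = product of (1 - q_k)
= 0.953 * 0.969 * 0.98 * 0.953
= 0.8625


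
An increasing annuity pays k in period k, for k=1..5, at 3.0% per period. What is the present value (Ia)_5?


(Ia)_n = sum_{k=1}^{n} k * v^k, v = 1/(1+i)
v = 0.970874
Sum computed term by term:
(Ia)_5 = 13.4685


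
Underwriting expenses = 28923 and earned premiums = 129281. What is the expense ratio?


Expense ratio = expenses / premiums
= 28923 / 129281
= 0.2237


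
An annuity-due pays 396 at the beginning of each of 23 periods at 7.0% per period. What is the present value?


PV_due = PMT * (1-(1+i)^(-n))/i * (1+i)
PV_immediate = 4463.7862
PV_due = 4463.7862 * 1.07
= 4776.2512


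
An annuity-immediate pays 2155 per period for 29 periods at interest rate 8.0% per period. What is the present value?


PV = PMT * (1 - (1+i)^(-n)) / i
= 2155 * (1 - (1+0.08)^(-29)) / 0.08
= 2155 * (1 - 0.107328) / 0.08
= 2155 * 11.158406
= 24046.365


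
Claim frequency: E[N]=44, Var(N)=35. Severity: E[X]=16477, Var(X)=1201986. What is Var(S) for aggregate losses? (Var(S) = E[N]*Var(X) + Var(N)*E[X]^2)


Var(S) = E[N]*Var(X) + Var(N)*E[X]^2
= 44*1201986 + 35*16477^2
= 52887384 + 9502203515
= 9.5551e+09


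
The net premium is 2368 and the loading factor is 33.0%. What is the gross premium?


Gross = net * (1 + loading)
= 2368 * (1 + 0.33)
= 2368 * 1.33
= 3149.44


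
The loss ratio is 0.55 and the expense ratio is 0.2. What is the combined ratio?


Combined ratio = loss ratio + expense ratio
= 0.55 + 0.2
= 0.75


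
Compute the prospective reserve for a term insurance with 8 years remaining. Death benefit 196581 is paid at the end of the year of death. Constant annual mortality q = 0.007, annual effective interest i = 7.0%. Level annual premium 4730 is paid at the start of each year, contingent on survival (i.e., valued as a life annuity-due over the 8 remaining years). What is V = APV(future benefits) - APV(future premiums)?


v = 1/(1+i) = 0.934579
APV(future benefits) per unit = sum_{k=0}^{7} k_p_x * q * v^(k+1) = 0.040891
APV(future benefits) = 196581 * 0.040891 = 8038.3038
Life annuity-due factor ä_{x:8} = sum_{k=0}^{7} k_p_x * v^k = 6.250412
APV(future premiums) = 4730 * 6.250412 = 29564.4466
V = 8038.3038 - 29564.4466
= -21526.1428


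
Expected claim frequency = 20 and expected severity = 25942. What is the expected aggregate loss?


E[S] = E[N] * E[X]
= 20 * 25942
= 518840


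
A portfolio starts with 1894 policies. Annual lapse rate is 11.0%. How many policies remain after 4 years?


remaining = initial * (1 - lapse)^years
= 1894 * (1 - 0.11)^4
= 1894 * 0.627422
= 1188.338


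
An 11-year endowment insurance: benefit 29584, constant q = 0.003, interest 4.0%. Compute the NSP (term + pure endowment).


Term component = 766.8515
Pure endowment = 11_p_x * v^11 * benefit = 0.967491 * 0.649581 * 29584 = 18592.462
NSP = 19359.3135


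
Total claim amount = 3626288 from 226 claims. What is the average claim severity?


severity = total / number
= 3626288 / 226
= 16045.5221


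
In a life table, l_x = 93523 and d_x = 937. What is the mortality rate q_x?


q_x = d_x / l_x
= 937 / 93523
= 0.01


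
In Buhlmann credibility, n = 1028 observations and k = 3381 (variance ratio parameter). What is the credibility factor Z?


Z = n / (n + k)
= 1028 / (1028 + 3381)
= 1028 / 4409
= 0.2332


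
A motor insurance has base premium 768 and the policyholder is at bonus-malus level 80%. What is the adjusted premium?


adjusted = base * BM_level / 100
= 768 * 80 / 100
= 768 * 0.8
= 614.4


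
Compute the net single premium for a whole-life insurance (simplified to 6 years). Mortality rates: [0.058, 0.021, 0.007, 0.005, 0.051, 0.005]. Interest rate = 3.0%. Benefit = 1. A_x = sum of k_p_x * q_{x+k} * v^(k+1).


v = 0.970874
Year 0: k_p_x=1.0, q=0.058, term=0.056311
Year 1: k_p_x=0.942, q=0.021, term=0.018646
Year 2: k_p_x=0.922218, q=0.007, term=0.005908
Year 3: k_p_x=0.915762, q=0.005, term=0.004068
Year 4: k_p_x=0.911184, q=0.051, term=0.040086
Year 5: k_p_x=0.864713, q=0.005, term=0.003621
A_x = 0.1286


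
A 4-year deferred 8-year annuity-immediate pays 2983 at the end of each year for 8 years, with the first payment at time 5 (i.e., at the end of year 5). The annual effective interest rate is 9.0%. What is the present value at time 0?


PV at time 4 of the 8-year annuity-immediate:
a_n = 2983 * (1-(1+0.09)^(-8))/0.09 = 16510.3654
Discount back 4 years to time 0:
PV = 16510.3654 * (1+0.09)^(-4)
= 16510.3654 * 0.708425
= 11696.3591


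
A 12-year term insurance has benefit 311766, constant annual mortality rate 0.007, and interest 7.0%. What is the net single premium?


NSP = benefit * sum_{k=0}^{n-1} k_p_x * q * v^(k+1)
With constant q=0.007, v=0.934579
Sum = 0.053807
NSP = 311766 * 0.053807
= 16775.3375


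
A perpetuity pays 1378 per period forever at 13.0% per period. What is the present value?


PV = PMT / i
= 1378 / 0.13
= 10600.0


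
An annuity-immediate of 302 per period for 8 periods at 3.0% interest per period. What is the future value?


FV = PMT * ((1+i)^n - 1) / i
= 302 * ((1.03)^8 - 1) / 0.03
= 302 * (1.26677 - 1) / 0.03
= 2685.4855


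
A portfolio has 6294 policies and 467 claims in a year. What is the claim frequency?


frequency = claims / policies
= 467 / 6294
= 0.0742


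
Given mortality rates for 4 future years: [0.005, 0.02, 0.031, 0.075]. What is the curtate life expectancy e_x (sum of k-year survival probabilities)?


e_x = sum_{k=1}^{n} k_p_x
k_p_x values:
  1_p_x = 0.995
  2_p_x = 0.9751
  3_p_x = 0.944872
  4_p_x = 0.874007
e_x = 3.789


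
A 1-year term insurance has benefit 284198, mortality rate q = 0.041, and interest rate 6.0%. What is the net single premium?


NSP = benefit * q * v
v = 1/(1+i) = 0.943396
NSP = 284198 * 0.041 * 0.943396
= 10992.5642


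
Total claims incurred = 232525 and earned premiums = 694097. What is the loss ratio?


Loss ratio = claims / premiums
= 232525 / 694097
= 0.335


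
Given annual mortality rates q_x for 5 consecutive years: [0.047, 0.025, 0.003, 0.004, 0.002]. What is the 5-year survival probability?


p_k = 1 - q_k for each year
Survival = product of (1 - q_k)
= 0.953 * 0.975 * 0.997 * 0.996 * 0.998
= 0.9208


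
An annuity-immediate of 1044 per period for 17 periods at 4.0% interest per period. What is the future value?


FV = PMT * ((1+i)^n - 1) / i
= 1044 * ((1.04)^17 - 1) / 0.04
= 1044 * (1.9479 - 1) / 0.04
= 24740.2029


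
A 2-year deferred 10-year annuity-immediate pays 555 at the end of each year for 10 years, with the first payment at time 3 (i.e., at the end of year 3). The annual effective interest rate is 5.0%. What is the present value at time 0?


PV at time 2 of the 10-year annuity-immediate:
a_n = 555 * (1-(1+0.05)^(-10))/0.05 = 4285.5629
Discount back 2 years to time 0:
PV = 4285.5629 * (1+0.05)^(-2)
= 4285.5629 * 0.907029
= 3887.1319


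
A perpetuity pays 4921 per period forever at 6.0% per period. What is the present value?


PV = PMT / i
= 4921 / 0.06
= 82016.6667


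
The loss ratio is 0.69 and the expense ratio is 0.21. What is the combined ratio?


Combined ratio = loss ratio + expense ratio
= 0.69 + 0.21
= 0.9


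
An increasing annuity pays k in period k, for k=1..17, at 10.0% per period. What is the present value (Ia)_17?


(Ia)_n = sum_{k=1}^{n} k * v^k, v = 1/(1+i)
v = 0.909091
Sum computed term by term:
(Ia)_17 = 54.6035


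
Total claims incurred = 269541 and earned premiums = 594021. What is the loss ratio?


Loss ratio = claims / premiums
= 269541 / 594021
= 0.4538


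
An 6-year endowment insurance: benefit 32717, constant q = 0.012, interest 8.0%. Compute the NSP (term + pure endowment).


Term component = 1766.1334
Pure endowment = 6_p_x * v^6 * benefit = 0.930126 * 0.63017 * 32717 = 19176.6441
NSP = 20942.7775


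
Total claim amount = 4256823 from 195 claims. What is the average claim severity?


severity = total / number
= 4256823 / 195
= 21829.8615


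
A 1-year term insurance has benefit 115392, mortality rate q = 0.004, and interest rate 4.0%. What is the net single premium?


NSP = benefit * q * v
v = 1/(1+i) = 0.961538
NSP = 115392 * 0.004 * 0.961538
= 443.8154


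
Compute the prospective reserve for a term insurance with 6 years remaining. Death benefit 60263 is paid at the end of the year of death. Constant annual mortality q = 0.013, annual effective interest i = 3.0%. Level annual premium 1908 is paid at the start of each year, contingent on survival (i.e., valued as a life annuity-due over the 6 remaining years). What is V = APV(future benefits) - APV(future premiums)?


v = 1/(1+i) = 0.970874
APV(future benefits) per unit = sum_{k=0}^{5} k_p_x * q * v^(k+1) = 0.068251
APV(future benefits) = 60263 * 0.068251 = 4113.0032
Life annuity-due factor ä_{x:6} = sum_{k=0}^{5} k_p_x * v^k = 5.40757
APV(future premiums) = 1908 * 5.40757 = 10317.6441
V = 4113.0032 - 10317.6441
= -6204.6409


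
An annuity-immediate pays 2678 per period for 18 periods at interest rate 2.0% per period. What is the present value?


PV = PMT * (1 - (1+i)^(-n)) / i
= 2678 * (1 - (1+0.02)^(-18)) / 0.02
= 2678 * (1 - 0.700159) / 0.02
= 2678 * 14.992031
= 40148.6597


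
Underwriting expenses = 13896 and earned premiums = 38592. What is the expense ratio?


Expense ratio = expenses / premiums
= 13896 / 38592
= 0.3601


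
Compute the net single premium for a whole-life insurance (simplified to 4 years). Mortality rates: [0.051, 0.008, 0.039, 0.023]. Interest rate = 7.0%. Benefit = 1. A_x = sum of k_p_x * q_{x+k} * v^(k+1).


v = 0.934579
Year 0: k_p_x=1.0, q=0.051, term=0.047664
Year 1: k_p_x=0.949, q=0.008, term=0.006631
Year 2: k_p_x=0.941408, q=0.039, term=0.02997
Year 3: k_p_x=0.904693, q=0.023, term=0.015874
A_x = 0.1001


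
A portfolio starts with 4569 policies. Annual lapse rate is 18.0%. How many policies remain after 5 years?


remaining = initial * (1 - lapse)^years
= 4569 * (1 - 0.18)^5
= 4569 * 0.37074
= 1693.9103


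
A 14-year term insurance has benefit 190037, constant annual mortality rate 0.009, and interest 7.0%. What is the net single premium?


NSP = benefit * sum_{k=0}^{n-1} k_p_x * q * v^(k+1)
With constant q=0.009, v=0.934579
Sum = 0.074995
NSP = 190037 * 0.074995
= 14251.8268


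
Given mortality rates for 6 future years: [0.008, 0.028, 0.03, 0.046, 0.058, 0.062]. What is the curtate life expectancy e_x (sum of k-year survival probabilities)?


e_x = sum_{k=1}^{n} k_p_x
k_p_x values:
  1_p_x = 0.992
  2_p_x = 0.964224
  3_p_x = 0.935297
  4_p_x = 0.892274
  5_p_x = 0.840522
  6_p_x = 0.788409
e_x = 5.4127


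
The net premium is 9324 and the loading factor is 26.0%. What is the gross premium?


Gross = net * (1 + loading)
= 9324 * (1 + 0.26)
= 9324 * 1.26
= 11748.24


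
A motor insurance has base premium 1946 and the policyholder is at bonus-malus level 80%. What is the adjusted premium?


adjusted = base * BM_level / 100
= 1946 * 80 / 100
= 1946 * 0.8
= 1556.8


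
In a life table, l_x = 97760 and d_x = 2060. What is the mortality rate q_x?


q_x = d_x / l_x
= 2060 / 97760
= 0.0211


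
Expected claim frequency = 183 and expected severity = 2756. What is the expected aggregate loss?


E[S] = E[N] * E[X]
= 183 * 2756
= 504348


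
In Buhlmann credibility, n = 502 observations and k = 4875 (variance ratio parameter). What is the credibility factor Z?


Z = n / (n + k)
= 502 / (502 + 4875)
= 502 / 5377
= 0.0934


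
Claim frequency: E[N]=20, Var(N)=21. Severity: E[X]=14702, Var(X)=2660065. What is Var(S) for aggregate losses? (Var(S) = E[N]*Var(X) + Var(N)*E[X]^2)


Var(S) = E[N]*Var(X) + Var(N)*E[X]^2
= 20*2660065 + 21*14702^2
= 53201300 + 4539124884
= 4.5923e+09


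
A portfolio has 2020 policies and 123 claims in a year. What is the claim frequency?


frequency = claims / policies
= 123 / 2020
= 0.0609


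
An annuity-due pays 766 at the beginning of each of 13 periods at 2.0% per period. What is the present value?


PV_due = PMT * (1-(1+i)^(-n))/i * (1+i)
PV_immediate = 8692.8543
PV_due = 8692.8543 * 1.02
= 8866.7114


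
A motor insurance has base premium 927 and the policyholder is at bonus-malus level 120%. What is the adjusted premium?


adjusted = base * BM_level / 100
= 927 * 120 / 100
= 927 * 1.2
= 1112.4


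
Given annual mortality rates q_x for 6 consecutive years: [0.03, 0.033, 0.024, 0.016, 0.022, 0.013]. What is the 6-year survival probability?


p_k = 1 - q_k for each year
Survival = product of (1 - q_k)
= 0.97 * 0.967 * 0.976 * 0.984 * 0.978 * 0.987
= 0.8696


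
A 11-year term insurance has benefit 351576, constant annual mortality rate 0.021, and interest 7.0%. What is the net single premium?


NSP = benefit * sum_{k=0}^{n-1} k_p_x * q * v^(k+1)
With constant q=0.021, v=0.934579
Sum = 0.14396
NSP = 351576 * 0.14396
= 50612.8775


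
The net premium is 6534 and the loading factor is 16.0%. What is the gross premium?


Gross = net * (1 + loading)
= 6534 * (1 + 0.16)
= 6534 * 1.16
= 7579.44


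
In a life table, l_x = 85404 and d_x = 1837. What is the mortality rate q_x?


q_x = d_x / l_x
= 1837 / 85404
= 0.0215


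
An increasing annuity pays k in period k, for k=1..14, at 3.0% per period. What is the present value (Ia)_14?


(Ia)_n = sum_{k=1}^{n} k * v^k, v = 1/(1+i)
v = 0.970874
Sum computed term by term:
(Ia)_14 = 79.3102


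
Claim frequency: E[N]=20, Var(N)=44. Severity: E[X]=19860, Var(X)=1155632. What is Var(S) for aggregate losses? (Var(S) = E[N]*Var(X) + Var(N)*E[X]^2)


Var(S) = E[N]*Var(X) + Var(N)*E[X]^2
= 20*1155632 + 44*19860^2
= 23112640 + 17354462400
= 1.7378e+10


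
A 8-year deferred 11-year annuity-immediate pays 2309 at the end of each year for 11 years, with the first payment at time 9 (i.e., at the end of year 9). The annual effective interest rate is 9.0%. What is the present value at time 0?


PV at time 8 of the 11-year annuity-immediate:
a_n = 2309 * (1-(1+0.09)^(-11))/0.09 = 15713.185
Discount back 8 years to time 0:
PV = 15713.185 * (1+0.09)^(-8)
= 15713.185 * 0.501866
= 7885.9177


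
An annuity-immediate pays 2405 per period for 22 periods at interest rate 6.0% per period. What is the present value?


PV = PMT * (1 - (1+i)^(-n)) / i
= 2405 * (1 - (1+0.06)^(-22)) / 0.06
= 2405 * (1 - 0.277505) / 0.06
= 2405 * 12.041582
= 28960.004


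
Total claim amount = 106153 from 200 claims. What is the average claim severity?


severity = total / number
= 106153 / 200
= 530.765


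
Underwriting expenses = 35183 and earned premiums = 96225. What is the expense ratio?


Expense ratio = expenses / premiums
= 35183 / 96225
= 0.3656


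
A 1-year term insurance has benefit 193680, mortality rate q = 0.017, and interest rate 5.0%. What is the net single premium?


NSP = benefit * q * v
v = 1/(1+i) = 0.952381
NSP = 193680 * 0.017 * 0.952381
= 3135.7714


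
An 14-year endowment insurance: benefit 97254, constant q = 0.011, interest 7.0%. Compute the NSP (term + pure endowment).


Term component = 8820.104
Pure endowment = 14_p_x * v^14 * benefit = 0.856541 * 0.387817 * 97254 = 32305.9612
NSP = 41126.0653


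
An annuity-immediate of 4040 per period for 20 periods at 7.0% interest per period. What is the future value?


FV = PMT * ((1+i)^n - 1) / i
= 4040 * ((1.07)^20 - 1) / 0.07
= 4040 * (3.869684 - 1) / 0.07
= 165621.789


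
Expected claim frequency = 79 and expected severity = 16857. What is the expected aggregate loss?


E[S] = E[N] * E[X]
= 79 * 16857
= 1.3317e+06


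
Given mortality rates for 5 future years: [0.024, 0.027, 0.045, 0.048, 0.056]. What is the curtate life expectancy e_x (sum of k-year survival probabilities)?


e_x = sum_{k=1}^{n} k_p_x
k_p_x values:
  1_p_x = 0.976
  2_p_x = 0.949648
  3_p_x = 0.906914
  4_p_x = 0.863382
  5_p_x = 0.815033
e_x = 4.511


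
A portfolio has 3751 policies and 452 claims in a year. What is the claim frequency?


frequency = claims / policies
= 452 / 3751
= 0.1205


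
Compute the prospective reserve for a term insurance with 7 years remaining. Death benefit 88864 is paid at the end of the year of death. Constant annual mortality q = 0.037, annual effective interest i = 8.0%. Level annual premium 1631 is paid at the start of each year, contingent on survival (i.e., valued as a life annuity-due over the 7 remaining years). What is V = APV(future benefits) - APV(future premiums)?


v = 1/(1+i) = 0.925926
APV(future benefits) per unit = sum_{k=0}^{6} k_p_x * q * v^(k+1) = 0.174519
APV(future benefits) = 88864 * 0.174519 = 15508.4138
Life annuity-due factor ä_{x:7} = sum_{k=0}^{6} k_p_x * v^k = 5.094054
APV(future premiums) = 1631 * 5.094054 = 8308.4022
V = 15508.4138 - 8308.4022
= 7200.0115


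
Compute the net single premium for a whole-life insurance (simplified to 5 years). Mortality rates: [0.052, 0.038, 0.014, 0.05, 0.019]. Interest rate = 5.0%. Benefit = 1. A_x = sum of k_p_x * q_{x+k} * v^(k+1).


v = 0.952381
Year 0: k_p_x=1.0, q=0.052, term=0.049524
Year 1: k_p_x=0.948, q=0.038, term=0.032675
Year 2: k_p_x=0.911976, q=0.014, term=0.011029
Year 3: k_p_x=0.899208, q=0.05, term=0.036989
Year 4: k_p_x=0.854248, q=0.019, term=0.012717
A_x = 0.1429


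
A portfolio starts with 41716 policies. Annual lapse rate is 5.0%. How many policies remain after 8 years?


remaining = initial * (1 - lapse)^years
= 41716 * (1 - 0.05)^8
= 41716 * 0.66342
= 27675.2467


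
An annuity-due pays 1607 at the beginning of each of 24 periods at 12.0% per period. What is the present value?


PV_due = PMT * (1-(1+i)^(-n))/i * (1+i)
PV_immediate = 12509.3955
PV_due = 12509.3955 * 1.12
= 14010.523


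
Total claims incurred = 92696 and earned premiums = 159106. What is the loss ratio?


Loss ratio = claims / premiums
= 92696 / 159106
= 0.5826


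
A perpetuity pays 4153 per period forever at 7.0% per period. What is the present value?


PV = PMT / i
= 4153 / 0.07
= 59328.5714


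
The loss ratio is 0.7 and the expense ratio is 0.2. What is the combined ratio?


Combined ratio = loss ratio + expense ratio
= 0.7 + 0.2
= 0.9


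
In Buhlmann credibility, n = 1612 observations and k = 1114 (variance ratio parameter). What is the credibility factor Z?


Z = n / (n + k)
= 1612 / (1612 + 1114)
= 1612 / 2726
= 0.5913


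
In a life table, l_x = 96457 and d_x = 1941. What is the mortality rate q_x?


q_x = d_x / l_x
= 1941 / 96457
= 0.0201


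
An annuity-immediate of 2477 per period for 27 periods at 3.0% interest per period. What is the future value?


FV = PMT * ((1+i)^n - 1) / i
= 2477 * ((1.03)^27 - 1) / 0.03
= 2477 * (2.221289 - 1) / 0.03
= 100837.7622


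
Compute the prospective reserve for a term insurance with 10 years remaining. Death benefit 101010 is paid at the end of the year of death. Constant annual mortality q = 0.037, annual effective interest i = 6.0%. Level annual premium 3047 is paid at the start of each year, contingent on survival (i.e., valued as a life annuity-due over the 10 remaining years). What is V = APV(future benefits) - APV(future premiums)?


v = 1/(1+i) = 0.943396
APV(future benefits) per unit = sum_{k=0}^{9} k_p_x * q * v^(k+1) = 0.235349
APV(future benefits) = 101010 * 0.235349 = 23772.5706
Life annuity-due factor ä_{x:10} = sum_{k=0}^{9} k_p_x * v^k = 6.742422
APV(future premiums) = 3047 * 6.742422 = 20544.1591
V = 23772.5706 - 20544.1591
= 3228.4115


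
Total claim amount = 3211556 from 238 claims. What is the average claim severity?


severity = total / number
= 3211556 / 238
= 13493.9328


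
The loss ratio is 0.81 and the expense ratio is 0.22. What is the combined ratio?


Combined ratio = loss ratio + expense ratio
= 0.81 + 0.22
= 1.03


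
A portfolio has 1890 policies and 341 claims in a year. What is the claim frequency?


frequency = claims / policies
= 341 / 1890
= 0.1804


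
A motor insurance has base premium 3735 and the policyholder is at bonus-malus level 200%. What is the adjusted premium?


adjusted = base * BM_level / 100
= 3735 * 200 / 100
= 3735 * 2.0
= 7470.0


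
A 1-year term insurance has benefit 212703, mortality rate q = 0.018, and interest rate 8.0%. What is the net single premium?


NSP = benefit * q * v
v = 1/(1+i) = 0.925926
NSP = 212703 * 0.018 * 0.925926
= 3545.05


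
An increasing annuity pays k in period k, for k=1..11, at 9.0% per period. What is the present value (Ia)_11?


(Ia)_n = sum_{k=1}^{n} k * v^k, v = 1/(1+i)
v = 0.917431
Sum computed term by term:
(Ia)_11 = 35.0533


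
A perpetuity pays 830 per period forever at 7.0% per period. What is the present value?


PV = PMT / i
= 830 / 0.07
= 11857.1429


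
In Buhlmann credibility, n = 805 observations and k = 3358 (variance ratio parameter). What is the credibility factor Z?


Z = n / (n + k)
= 805 / (805 + 3358)
= 805 / 4163
= 0.1934


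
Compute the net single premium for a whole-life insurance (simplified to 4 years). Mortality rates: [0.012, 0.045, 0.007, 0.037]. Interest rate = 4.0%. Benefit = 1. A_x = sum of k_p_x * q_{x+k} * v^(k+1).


v = 0.961538
Year 0: k_p_x=1.0, q=0.012, term=0.011538
Year 1: k_p_x=0.988, q=0.045, term=0.041106
Year 2: k_p_x=0.94354, q=0.007, term=0.005872
Year 3: k_p_x=0.936935, q=0.037, term=0.029633
A_x = 0.0881


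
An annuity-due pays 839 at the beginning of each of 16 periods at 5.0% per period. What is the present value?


PV_due = PMT * (1-(1+i)^(-n))/i * (1+i)
PV_immediate = 9092.8887
PV_due = 9092.8887 * 1.05
= 9547.5331


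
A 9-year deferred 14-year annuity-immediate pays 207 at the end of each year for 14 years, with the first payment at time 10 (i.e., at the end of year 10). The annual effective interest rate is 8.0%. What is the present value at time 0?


PV at time 9 of the 14-year annuity-immediate:
a_n = 207 * (1-(1+0.08)^(-14))/0.08 = 1706.5571
Discount back 9 years to time 0:
PV = 1706.5571 * (1+0.08)^(-9)
= 1706.5571 * 0.500249
= 853.7034


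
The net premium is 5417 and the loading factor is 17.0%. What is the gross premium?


Gross = net * (1 + loading)
= 5417 * (1 + 0.17)
= 5417 * 1.17
= 6337.89


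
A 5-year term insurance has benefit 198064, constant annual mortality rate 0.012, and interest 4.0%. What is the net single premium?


NSP = benefit * sum_{k=0}^{n-1} k_p_x * q * v^(k+1)
With constant q=0.012, v=0.961538
Sum = 0.052204
NSP = 198064 * 0.052204
= 10339.8121


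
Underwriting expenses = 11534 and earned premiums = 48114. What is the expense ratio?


Expense ratio = expenses / premiums
= 11534 / 48114
= 0.2397


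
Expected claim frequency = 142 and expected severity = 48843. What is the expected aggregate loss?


E[S] = E[N] * E[X]
= 142 * 48843
= 6.9357e+06


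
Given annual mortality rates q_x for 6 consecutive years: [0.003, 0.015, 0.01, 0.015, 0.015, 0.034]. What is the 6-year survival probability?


p_k = 1 - q_k for each year
Survival = product of (1 - q_k)
= 0.997 * 0.985 * 0.99 * 0.985 * 0.985 * 0.966
= 0.9112


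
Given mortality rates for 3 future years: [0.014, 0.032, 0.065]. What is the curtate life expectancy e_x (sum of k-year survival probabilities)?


e_x = sum_{k=1}^{n} k_p_x
k_p_x values:
  1_p_x = 0.986
  2_p_x = 0.954448
  3_p_x = 0.892409
e_x = 2.8329


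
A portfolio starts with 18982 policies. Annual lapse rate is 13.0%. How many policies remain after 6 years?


remaining = initial * (1 - lapse)^years
= 18982 * (1 - 0.13)^6
= 18982 * 0.433626
= 8231.0925


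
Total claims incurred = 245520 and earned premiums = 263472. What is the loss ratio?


Loss ratio = claims / premiums
= 245520 / 263472
= 0.9319


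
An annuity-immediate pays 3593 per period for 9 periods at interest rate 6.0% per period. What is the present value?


PV = PMT * (1 - (1+i)^(-n)) / i
= 3593 * (1 - (1+0.06)^(-9)) / 0.06
= 3593 * (1 - 0.591898) / 0.06
= 3593 * 6.801692
= 24438.4803


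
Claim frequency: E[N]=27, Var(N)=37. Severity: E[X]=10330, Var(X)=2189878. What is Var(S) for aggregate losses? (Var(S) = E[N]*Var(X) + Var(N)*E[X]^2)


Var(S) = E[N]*Var(X) + Var(N)*E[X]^2
= 27*2189878 + 37*10330^2
= 59126706 + 3948229300
= 4.0074e+09


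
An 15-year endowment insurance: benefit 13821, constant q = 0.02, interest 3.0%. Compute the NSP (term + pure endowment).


Term component = 2907.61
Pure endowment = 15_p_x * v^15 * benefit = 0.738569 * 0.641862 * 13821 = 6551.975
NSP = 9459.585


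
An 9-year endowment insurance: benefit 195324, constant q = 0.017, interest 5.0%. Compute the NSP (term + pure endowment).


Term component = 22181.444
Pure endowment = 9_p_x * v^9 * benefit = 0.857002 * 0.644609 * 195324 = 107903.0146
NSP = 130084.4587


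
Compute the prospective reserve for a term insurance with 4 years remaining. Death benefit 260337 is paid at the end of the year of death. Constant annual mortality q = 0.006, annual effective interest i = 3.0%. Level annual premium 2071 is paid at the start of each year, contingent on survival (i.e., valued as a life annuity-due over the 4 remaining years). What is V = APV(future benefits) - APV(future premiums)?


v = 1/(1+i) = 0.970874
APV(future benefits) per unit = sum_{k=0}^{3} k_p_x * q * v^(k+1) = 0.022108
APV(future benefits) = 260337 * 0.022108 = 5755.4217
Life annuity-due factor ä_{x:4} = sum_{k=0}^{3} k_p_x * v^k = 3.795135
APV(future premiums) = 2071 * 3.795135 = 7859.7245
V = 5755.4217 - 7859.7245
= -2104.3029


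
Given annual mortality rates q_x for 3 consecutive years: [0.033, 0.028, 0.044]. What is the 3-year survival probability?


p_k = 1 - q_k for each year
Survival = product of (1 - q_k)
= 0.967 * 0.972 * 0.956
= 0.8986


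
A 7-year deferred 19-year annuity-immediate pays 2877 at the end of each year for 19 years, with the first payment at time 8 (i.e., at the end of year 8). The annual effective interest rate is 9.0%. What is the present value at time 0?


PV at time 7 of the 19-year annuity-immediate:
a_n = 2877 * (1-(1+0.09)^(-19))/0.09 = 25749.4802
Discount back 7 years to time 0:
PV = 25749.4802 * (1+0.09)^(-7)
= 25749.4802 * 0.547034
= 14085.8475


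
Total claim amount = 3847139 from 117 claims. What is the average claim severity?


severity = total / number
= 3847139 / 117
= 32881.5299


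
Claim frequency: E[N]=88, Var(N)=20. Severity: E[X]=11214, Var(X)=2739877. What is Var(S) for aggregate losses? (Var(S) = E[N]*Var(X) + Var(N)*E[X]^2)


Var(S) = E[N]*Var(X) + Var(N)*E[X]^2
= 88*2739877 + 20*11214^2
= 241109176 + 2515075920
= 2.7562e+09


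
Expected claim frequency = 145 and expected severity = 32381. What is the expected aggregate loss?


E[S] = E[N] * E[X]
= 145 * 32381
= 4.6952e+06


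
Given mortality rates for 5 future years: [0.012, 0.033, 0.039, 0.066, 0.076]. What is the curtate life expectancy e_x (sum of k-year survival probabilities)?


e_x = sum_{k=1}^{n} k_p_x
k_p_x values:
  1_p_x = 0.988
  2_p_x = 0.955396
  3_p_x = 0.918136
  4_p_x = 0.857539
  5_p_x = 0.792366
e_x = 4.5114


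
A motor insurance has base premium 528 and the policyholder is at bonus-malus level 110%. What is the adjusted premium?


adjusted = base * BM_level / 100
= 528 * 110 / 100
= 528 * 1.1
= 580.8


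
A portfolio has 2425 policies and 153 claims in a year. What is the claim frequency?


frequency = claims / policies
= 153 / 2425
= 0.0631


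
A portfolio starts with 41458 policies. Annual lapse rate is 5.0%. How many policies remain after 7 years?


remaining = initial * (1 - lapse)^years
= 41458 * (1 - 0.05)^7
= 41458 * 0.698337
= 28951.6676


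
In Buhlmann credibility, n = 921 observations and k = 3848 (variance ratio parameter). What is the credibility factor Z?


Z = n / (n + k)
= 921 / (921 + 3848)
= 921 / 4769
= 0.1931


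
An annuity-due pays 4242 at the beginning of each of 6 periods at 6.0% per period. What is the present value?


PV_due = PMT * (1-(1+i)^(-n))/i * (1+i)
PV_immediate = 20859.2898
PV_due = 20859.2898 * 1.06
= 22110.8472


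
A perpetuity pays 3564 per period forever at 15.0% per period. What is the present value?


PV = PMT / i
= 3564 / 0.15
= 23760.0


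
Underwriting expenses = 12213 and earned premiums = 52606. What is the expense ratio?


Expense ratio = expenses / premiums
= 12213 / 52606
= 0.2322


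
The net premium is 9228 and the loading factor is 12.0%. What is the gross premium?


Gross = net * (1 + loading)
= 9228 * (1 + 0.12)
= 9228 * 1.12
= 10335.36


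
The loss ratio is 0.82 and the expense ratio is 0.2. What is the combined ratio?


Combined ratio = loss ratio + expense ratio
= 0.82 + 0.2
= 1.02


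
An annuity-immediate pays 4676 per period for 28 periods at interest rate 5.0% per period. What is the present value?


PV = PMT * (1 - (1+i)^(-n)) / i
= 4676 * (1 - (1+0.05)^(-28)) / 0.05
= 4676 * (1 - 0.255094) / 0.05
= 4676 * 14.898127
= 69663.6431


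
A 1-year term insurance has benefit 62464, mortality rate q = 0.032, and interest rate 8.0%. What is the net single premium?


NSP = benefit * q * v
v = 1/(1+i) = 0.925926
NSP = 62464 * 0.032 * 0.925926
= 1850.7852


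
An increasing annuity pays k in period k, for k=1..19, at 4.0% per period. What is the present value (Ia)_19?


(Ia)_n = sum_{k=1}^{n} k * v^k, v = 1/(1+i)
v = 0.961538
Sum computed term by term:
(Ia)_19 = 116.0273


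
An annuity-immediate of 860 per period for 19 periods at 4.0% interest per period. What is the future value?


FV = PMT * ((1+i)^n - 1) / i
= 860 * ((1.04)^19 - 1) / 0.04
= 860 * (2.106849 - 1) / 0.04
= 23797.2573


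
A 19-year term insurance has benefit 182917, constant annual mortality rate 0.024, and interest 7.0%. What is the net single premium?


NSP = benefit * sum_{k=0}^{n-1} k_p_x * q * v^(k+1)
With constant q=0.024, v=0.934579
Sum = 0.210821
NSP = 182917 * 0.210821
= 38562.816


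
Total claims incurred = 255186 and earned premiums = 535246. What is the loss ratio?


Loss ratio = claims / premiums
= 255186 / 535246
= 0.4768


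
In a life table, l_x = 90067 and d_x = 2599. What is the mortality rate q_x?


q_x = d_x / l_x
= 2599 / 90067
= 0.0289


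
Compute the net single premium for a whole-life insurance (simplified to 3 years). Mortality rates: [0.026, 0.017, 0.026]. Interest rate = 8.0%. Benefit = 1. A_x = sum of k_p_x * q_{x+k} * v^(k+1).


v = 0.925926
Year 0: k_p_x=1.0, q=0.026, term=0.024074
Year 1: k_p_x=0.974, q=0.017, term=0.014196
Year 2: k_p_x=0.957442, q=0.026, term=0.019761
A_x = 0.058


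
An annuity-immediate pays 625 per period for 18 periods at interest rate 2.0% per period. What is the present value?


PV = PMT * (1 - (1+i)^(-n)) / i
= 625 * (1 - (1+0.02)^(-18)) / 0.02
= 625 * (1 - 0.700159) / 0.02
= 625 * 14.992031
= 9370.0195


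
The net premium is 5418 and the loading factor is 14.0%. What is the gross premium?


Gross = net * (1 + loading)
= 5418 * (1 + 0.14)
= 5418 * 1.14
= 6176.52


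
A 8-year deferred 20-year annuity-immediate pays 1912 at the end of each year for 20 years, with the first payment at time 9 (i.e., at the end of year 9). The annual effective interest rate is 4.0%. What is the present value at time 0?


PV at time 8 of the 20-year annuity-immediate:
a_n = 1912 * (1-(1+0.04)^(-20))/0.04 = 25984.704
Discount back 8 years to time 0:
PV = 25984.704 * (1+0.04)^(-8)
= 25984.704 * 0.73069
= 18986.7687


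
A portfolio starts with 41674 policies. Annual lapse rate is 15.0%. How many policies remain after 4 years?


remaining = initial * (1 - lapse)^years
= 41674 * (1 - 0.15)^4
= 41674 * 0.522006
= 21754.0885


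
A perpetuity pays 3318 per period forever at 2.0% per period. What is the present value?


PV = PMT / i
= 3318 / 0.02
= 165900.0


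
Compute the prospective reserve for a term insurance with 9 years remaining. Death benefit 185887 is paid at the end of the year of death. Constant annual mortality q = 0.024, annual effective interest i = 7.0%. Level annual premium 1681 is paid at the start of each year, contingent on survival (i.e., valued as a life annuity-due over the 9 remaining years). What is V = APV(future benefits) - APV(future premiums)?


v = 1/(1+i) = 0.934579
APV(future benefits) per unit = sum_{k=0}^{8} k_p_x * q * v^(k+1) = 0.143716
APV(future benefits) = 185887 * 0.143716 = 26714.874
Life annuity-due factor ä_{x:9} = sum_{k=0}^{8} k_p_x * v^k = 6.407323
APV(future premiums) = 1681 * 6.407323 = 10770.7107
V = 26714.874 - 10770.7107
= 15944.1633


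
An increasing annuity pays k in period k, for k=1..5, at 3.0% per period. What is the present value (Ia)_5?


(Ia)_n = sum_{k=1}^{n} k * v^k, v = 1/(1+i)
v = 0.970874
Sum computed term by term:
(Ia)_5 = 13.4685


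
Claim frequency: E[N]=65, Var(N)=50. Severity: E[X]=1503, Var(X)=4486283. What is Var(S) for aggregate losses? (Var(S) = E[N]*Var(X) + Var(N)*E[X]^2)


Var(S) = E[N]*Var(X) + Var(N)*E[X]^2
= 65*4486283 + 50*1503^2
= 291608395 + 112950450
= 4.0456e+08


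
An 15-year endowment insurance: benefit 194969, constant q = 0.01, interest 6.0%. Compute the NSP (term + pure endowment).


Term component = 17857.1466
Pure endowment = 15_p_x * v^15 * benefit = 0.860058 * 0.417265 * 194969 = 69968.9738
NSP = 87826.1204


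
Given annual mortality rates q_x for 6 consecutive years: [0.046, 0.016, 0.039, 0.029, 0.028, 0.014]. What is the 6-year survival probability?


p_k = 1 - q_k for each year
Survival = product of (1 - q_k)
= 0.954 * 0.984 * 0.961 * 0.971 * 0.972 * 0.986
= 0.8395


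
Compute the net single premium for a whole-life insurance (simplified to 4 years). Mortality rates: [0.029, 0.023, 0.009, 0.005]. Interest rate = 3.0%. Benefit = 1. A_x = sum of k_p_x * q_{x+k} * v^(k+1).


v = 0.970874
Year 0: k_p_x=1.0, q=0.029, term=0.028155
Year 1: k_p_x=0.971, q=0.023, term=0.021051
Year 2: k_p_x=0.948667, q=0.009, term=0.007813
Year 3: k_p_x=0.940129, q=0.005, term=0.004176
A_x = 0.0612


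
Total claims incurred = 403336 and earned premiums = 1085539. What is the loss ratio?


Loss ratio = claims / premiums
= 403336 / 1085539
= 0.3716


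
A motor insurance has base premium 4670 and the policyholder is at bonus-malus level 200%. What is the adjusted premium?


adjusted = base * BM_level / 100
= 4670 * 200 / 100
= 4670 * 2.0
= 9340.0


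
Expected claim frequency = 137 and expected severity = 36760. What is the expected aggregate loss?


E[S] = E[N] * E[X]
= 137 * 36760
= 5.0361e+06


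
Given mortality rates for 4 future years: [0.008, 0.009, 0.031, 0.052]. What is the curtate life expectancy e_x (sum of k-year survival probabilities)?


e_x = sum_{k=1}^{n} k_p_x
k_p_x values:
  1_p_x = 0.992
  2_p_x = 0.983072
  3_p_x = 0.952597
  4_p_x = 0.903062
e_x = 3.8307


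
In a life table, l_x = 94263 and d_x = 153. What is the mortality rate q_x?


q_x = d_x / l_x
= 153 / 94263
= 0.0016


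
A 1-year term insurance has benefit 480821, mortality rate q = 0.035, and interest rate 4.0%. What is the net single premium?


NSP = benefit * q * v
v = 1/(1+i) = 0.961538
NSP = 480821 * 0.035 * 0.961538
= 16181.476


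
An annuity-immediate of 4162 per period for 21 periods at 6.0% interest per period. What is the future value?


FV = PMT * ((1+i)^n - 1) / i
= 4162 * ((1.06)^21 - 1) / 0.06
= 4162 * (3.399564 - 1) / 0.06
= 166449.7284


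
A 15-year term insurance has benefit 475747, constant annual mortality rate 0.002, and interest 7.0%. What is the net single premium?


NSP = benefit * sum_{k=0}^{n-1} k_p_x * q * v^(k+1)
With constant q=0.002, v=0.934579
Sum = 0.018008
NSP = 475747 * 0.018008
= 8567.0993


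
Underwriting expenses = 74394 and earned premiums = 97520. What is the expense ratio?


Expense ratio = expenses / premiums
= 74394 / 97520
= 0.7629


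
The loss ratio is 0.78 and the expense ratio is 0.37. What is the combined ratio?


Combined ratio = loss ratio + expense ratio
= 0.78 + 0.37
= 1.15


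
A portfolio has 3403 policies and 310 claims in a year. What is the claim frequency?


frequency = claims / policies
= 310 / 3403
= 0.0911


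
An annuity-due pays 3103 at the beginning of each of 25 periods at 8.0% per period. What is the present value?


PV_due = PMT * (1-(1+i)^(-n))/i * (1+i)
PV_immediate = 33123.8305
PV_due = 33123.8305 * 1.08
= 35773.737
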